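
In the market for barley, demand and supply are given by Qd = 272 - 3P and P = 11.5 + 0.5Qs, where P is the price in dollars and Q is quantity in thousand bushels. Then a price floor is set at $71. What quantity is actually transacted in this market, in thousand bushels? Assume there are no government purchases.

Rearranging supply gives Qs = 2P - 23. Equilibrium: 272 - 3P = 2P - 23, so 295 = 5P and P* = 59, Q* = 95.
Because the floor (71) lies above the market-clearing price, it is binding.
At P = 71: Qd = 272 - 3·71 = 59 and Qs = 2·71 - 23 = 119.
The quantity actually transacted is the short side, demand: 59.

59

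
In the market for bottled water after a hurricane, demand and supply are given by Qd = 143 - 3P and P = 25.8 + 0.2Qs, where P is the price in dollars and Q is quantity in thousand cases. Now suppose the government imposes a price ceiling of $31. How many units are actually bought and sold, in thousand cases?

Rearranging supply gives Qs = 5P - 129. Equilibrium: 143 - 3P = 5P - 129, so 272 = 8P and P* = 34, Q* = 41.
The ceiling of 31 is below the equilibrium price 34, so it binds.
At P = 31: Qd = 143 - 3·31 = 50 and Qs = 5·31 - 129 = 26.
The quantity actually transacted is the short side, supply: 26.

26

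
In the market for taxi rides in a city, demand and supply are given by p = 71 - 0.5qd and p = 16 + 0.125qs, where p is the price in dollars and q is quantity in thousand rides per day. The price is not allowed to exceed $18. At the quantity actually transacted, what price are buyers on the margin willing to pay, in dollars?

Rearranging demand gives qd = 142 - 2p; rearranging supply gives qs = 8p - 128. Equilibrium: 142 - 2p = 8p - 128, so 270 = 10p and p* = 27, q* = 88.
Since 18 < 27, the ceiling is binding.
At p = 18: qd = 142 - 2·18 = 106 and qs = 8·18 - 128 = 16.
Only 16 units reach the market. On the demand curve, the marginal buyer's willingness to pay at q = 16 is (142 - 16)/2 = 63.

63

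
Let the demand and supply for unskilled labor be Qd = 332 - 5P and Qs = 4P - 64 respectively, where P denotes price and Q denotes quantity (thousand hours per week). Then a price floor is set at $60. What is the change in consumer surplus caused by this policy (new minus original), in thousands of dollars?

-1152

Equilibrium: 332 - 5P = 4P - 64, so 396 = 9P and P* = 44, Q* = 112.
Since 60 > 44, the floor is binding.
At P = 60: Qd = 332 - 5·60 = 32 and Qs = 4·60 - 64 = 176.
Consumer surplus without the control is ½ · (66.4 - 44) · 112 = 1254.4.
With the floor, consumers buy 32 units at 60, so CS = ½ · (66.4 - 60) · 32 = 102.4.
Change in consumer surplus = 102.4 - 1254.4 = -1152.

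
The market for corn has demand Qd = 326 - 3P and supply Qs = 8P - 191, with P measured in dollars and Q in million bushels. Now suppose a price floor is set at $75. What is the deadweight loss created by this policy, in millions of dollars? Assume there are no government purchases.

In a free market, 326 - 3P = 8P - 191 gives the equilibrium P* = 47, Q* = 185.
Because the floor (75) lies above the market-clearing price, it is binding.
At P = 75: Qd = 326 - 3·75 = 101 and Qs = 8·75 - 191 = 409.
Quantity traded falls to 101. At Q = 101 the demand price is (326 - 101)/3 = 75 and the supply price is (191 + 101)/8 = 36.5.
Deadweight loss = ½ · (75 - 36.5) · (185 - 101) = ½ · 38.5 · 84 = 1617.

1617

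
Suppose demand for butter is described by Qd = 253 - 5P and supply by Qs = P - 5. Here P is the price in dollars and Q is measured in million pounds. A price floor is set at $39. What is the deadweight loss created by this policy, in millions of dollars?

Setting quantity demanded equal to quantity supplied, 253 - 5P = P - 5, gives P* = 43 and Q* = 38.
Since 39 is below P* = 43, the floor does not bind and the free-market outcome prevails.
Since the control does not bind, no trades are prevented and deadweight loss is zero.

0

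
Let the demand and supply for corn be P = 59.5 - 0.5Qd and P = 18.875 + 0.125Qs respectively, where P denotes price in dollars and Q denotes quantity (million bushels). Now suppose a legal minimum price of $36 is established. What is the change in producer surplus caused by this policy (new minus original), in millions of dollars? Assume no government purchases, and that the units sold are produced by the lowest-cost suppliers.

Rearranging demand gives Qd = 119 - 2P; rearranging supply gives Qs = 8P - 151. Without the control the market clears where 119 - 2P = 8P - 151, i.e. P* = 27 and Q* = 65.
Because the floor (36) lies above the market-clearing price, it is binding.
At P = 36: Qd = 119 - 2·36 = 47 and Qs = 8·36 - 151 = 137.
Producer surplus without the control is ½ · (27 - 18.875) · 65 = 264.0625.
With the floor, 47 units are sold at 36. The supply price at Q = 47 is 24.75, so PS = ½ · [(36 - 18.875) + (36 - 24.75)] · 47 = 666.8125.
Change in producer surplus = 666.8125 - 264.0625 = 402.75.

402.75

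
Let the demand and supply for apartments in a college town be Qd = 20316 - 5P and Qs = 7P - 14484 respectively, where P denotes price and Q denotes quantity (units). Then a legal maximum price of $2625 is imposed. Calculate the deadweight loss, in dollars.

635250

Equilibrium: 20316 - 5P = 7P - 14484, so 34800 = 12P and P* = 2900, Q* = 5816.
The ceiling of 2625 is below the equilibrium price 2900, so it binds.
At P = 2625: Qd = 20316 - 5·2625 = 7191 and Qs = 7·2625 - 14484 = 3891.
Quantity traded falls to 3891. At Q = 3891 the demand price is (20316 - 3891)/5 = 3285 and the supply price is (14484 + 3891)/7 = 2625.
Deadweight loss = ½ · (3285 - 2625) · (5816 - 3891) = ½ · 660 · 1925 = 635250.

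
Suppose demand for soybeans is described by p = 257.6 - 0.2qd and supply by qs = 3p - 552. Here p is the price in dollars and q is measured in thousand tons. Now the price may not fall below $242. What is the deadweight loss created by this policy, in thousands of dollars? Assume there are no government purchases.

Rearranging demand gives qd = 1288 - 5p. Setting quantity demanded equal to quantity supplied, 1288 - 5p = 3p - 552, gives p* = 230 and q* = 138.
Since 242 > 230, the floor is binding.
At p = 242: qd = 1288 - 5·242 = 78 and qs = 3·242 - 552 = 174.
Quantity traded falls to 78. At q = 78 the demand price is (1288 - 78)/5 = 242 and the supply price is (552 + 78)/3 = 210.
Deadweight loss = ½ · (242 - 210) · (138 - 78) = ½ · 32 · 60 = 960.

960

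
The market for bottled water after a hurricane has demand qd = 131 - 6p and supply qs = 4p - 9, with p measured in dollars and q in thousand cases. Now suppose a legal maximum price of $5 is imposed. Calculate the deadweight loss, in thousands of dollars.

In a free market, 131 - 6p = 4p - 9 gives the equilibrium p* = 14, q* = 47.
Because the ceiling (5) lies below the market-clearing price, it is binding.
At p = 5: qd = 131 - 6·5 = 101 and qs = 4·5 - 9 = 11.
Quantity traded falls to 11. At q = 11 the demand price is (131 - 11)/6 = 20 and the supply price is (9 + 11)/4 = 5.
Deadweight loss = ½ · (20 - 5) · (47 - 11) = ½ · 15 · 36 = 270.

270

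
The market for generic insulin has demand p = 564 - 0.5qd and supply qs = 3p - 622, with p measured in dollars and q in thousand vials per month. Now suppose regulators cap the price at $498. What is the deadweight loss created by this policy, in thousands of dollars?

Rearranging demand gives qd = 1128 - 2p. Equilibrium: 1128 - 2p = 3p - 622, so 1750 = 5p and p* = 350, q* = 428.
Since 498 is above p* = 350, the ceiling does not bind and the free-market outcome prevails.
Since the control does not bind, no trades are prevented and deadweight loss is zero.

0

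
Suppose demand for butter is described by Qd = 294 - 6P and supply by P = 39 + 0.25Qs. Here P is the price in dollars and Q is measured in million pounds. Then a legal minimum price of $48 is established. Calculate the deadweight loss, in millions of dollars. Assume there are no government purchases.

67.5

Rearranging supply gives Qs = 4P - 156. Setting quantity demanded equal to quantity supplied, 294 - 6P = 4P - 156, gives P* = 45 and Q* = 24.
Since 48 > 45, the floor is binding.
At P = 48: Qd = 294 - 6·48 = 6 and Qs = 4·48 - 156 = 36.
Quantity traded falls to 6. At Q = 6 the demand price is (294 - 6)/6 = 48 and the supply price is (156 + 6)/4 = 40.5.
Deadweight loss = ½ · (48 - 40.5) · (24 - 6) = ½ · 7.5 · 18 = 67.5.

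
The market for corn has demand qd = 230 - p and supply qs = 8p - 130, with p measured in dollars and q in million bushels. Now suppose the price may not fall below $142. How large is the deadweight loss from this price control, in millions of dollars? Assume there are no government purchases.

5852.25

In a free market, 230 - p = 8p - 130 gives the equilibrium p* = 40, q* = 190.
Since 142 > 40, the floor is binding.
At p = 142: qd = 230 - 142 = 88 and qs = 8·142 - 130 = 1006.
Quantity traded falls to 88. At q = 88 the demand price is 230 - 88 = 142 and the supply price is (130 + 88)/8 = 27.25.
Deadweight loss = ½ · (142 - 27.25) · (190 - 88) = ½ · 114.75 · 102 = 5852.25.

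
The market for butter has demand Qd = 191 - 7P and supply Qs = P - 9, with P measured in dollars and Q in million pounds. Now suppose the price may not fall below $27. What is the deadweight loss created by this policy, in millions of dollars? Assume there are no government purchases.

In a free market, 191 - 7P = P - 9 gives the equilibrium P* = 25, Q* = 16.
Because the floor (27) lies above the market-clearing price, it is binding.
At P = 27: Qd = 191 - 7·27 = 2 and Qs = 27 - 9 = 18.
Quantity traded falls to 2. At Q = 2 the demand price is (191 - 2)/7 = 27 and the supply price is 9 + 2 = 11.
Deadweight loss = ½ · (27 - 11) · (16 - 2) = ½ · 16 · 14 = 112.

112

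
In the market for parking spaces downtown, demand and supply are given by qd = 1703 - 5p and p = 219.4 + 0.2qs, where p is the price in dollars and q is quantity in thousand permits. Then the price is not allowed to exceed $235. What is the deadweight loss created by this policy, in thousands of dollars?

10125

Rearranging supply gives qs = 5p - 1097. Setting quantity demanded equal to quantity supplied, 1703 - 5p = 5p - 1097, gives p* = 280 and q* = 303.
The ceiling of 235 is below the equilibrium price 280, so it binds.
At p = 235: qd = 1703 - 5·235 = 528 and qs = 5·235 - 1097 = 78.
Quantity traded falls to 78. At q = 78 the demand price is (1703 - 78)/5 = 325 and the supply price is (1097 + 78)/5 = 235.
Deadweight loss = ½ · (325 - 235) · (303 - 78) = ½ · 90 · 225 = 10125.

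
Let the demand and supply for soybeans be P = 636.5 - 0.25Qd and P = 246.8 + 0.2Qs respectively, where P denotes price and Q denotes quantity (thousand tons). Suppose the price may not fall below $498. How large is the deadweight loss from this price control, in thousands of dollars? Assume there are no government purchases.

Rearranging demand gives Qd = 2546 - 4P; rearranging supply gives Qs = 5P - 1234. Equilibrium: 2546 - 4P = 5P - 1234, so 3780 = 9P and P* = 420, Q* = 866.
Since 498 > 420, the floor is binding.
At P = 498: Qd = 2546 - 4·498 = 554 and Qs = 5·498 - 1234 = 1256.
Quantity traded falls to 554. At Q = 554 the demand price is (2546 - 554)/4 = 498 and the supply price is (1234 + 554)/5 = 357.6.
Deadweight loss = ½ · (498 - 357.6) · (866 - 554) = ½ · 140.4 · 312 = 21902.4.

21902.4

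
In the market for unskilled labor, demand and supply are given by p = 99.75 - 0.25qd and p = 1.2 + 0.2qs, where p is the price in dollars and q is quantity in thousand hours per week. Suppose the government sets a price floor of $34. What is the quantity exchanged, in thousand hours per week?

Rearranging demand gives qd = 399 - 4p; rearranging supply gives qs = 5p - 6. In a free market, 399 - 4p = 5p - 6 gives the equilibrium p* = 45, q* = 219.
The floor of 34 is below the equilibrium price 45, so it is not binding; the market clears at p* = 45, q* = 219.

219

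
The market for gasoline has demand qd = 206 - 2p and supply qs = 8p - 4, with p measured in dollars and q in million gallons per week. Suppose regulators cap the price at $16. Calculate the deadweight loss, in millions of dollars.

500

In a free market, 206 - 2p = 8p - 4 gives the equilibrium p* = 21, q* = 164.
The ceiling of 16 is below the equilibrium price 21, so it binds.
At p = 16: qd = 206 - 2·16 = 174 and qs = 8·16 - 4 = 124.
Quantity traded falls to 124. At q = 124 the demand price is (206 - 124)/2 = 41 and the supply price is (4 + 124)/8 = 16.
Deadweight loss = ½ · (41 - 16) · (164 - 124) = ½ · 25 · 40 = 500.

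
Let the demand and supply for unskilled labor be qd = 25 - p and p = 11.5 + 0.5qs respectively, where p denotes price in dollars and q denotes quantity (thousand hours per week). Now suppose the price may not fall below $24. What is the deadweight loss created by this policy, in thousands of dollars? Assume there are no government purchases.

Rearranging supply gives qs = 2p - 23. Equilibrium: 25 - p = 2p - 23, so 48 = 3p and p* = 16, q* = 9.
Because the floor (24) lies above the market-clearing price, it is binding.
At p = 24: qd = 25 - 24 = 1 and qs = 2·24 - 23 = 25.
Quantity traded falls to 1. At q = 1 the demand price is 25 - 1 = 24 and the supply price is (23 + 1)/2 = 12.
Deadweight loss = ½ · (24 - 12) · (9 - 1) = ½ · 12 · 8 = 48.

48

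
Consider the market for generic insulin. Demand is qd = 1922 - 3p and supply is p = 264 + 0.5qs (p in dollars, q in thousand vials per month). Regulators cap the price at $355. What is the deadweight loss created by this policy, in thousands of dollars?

Rearranging supply gives qs = 2p - 528. Equilibrium: 1922 - 3p = 2p - 528, so 2450 = 5p and p* = 490, q* = 452.
Since 355 < 490, the ceiling is binding.
At p = 355: qd = 1922 - 3·355 = 857 and qs = 2·355 - 528 = 182.
Quantity traded falls to 182. At q = 182 the demand price is (1922 - 182)/3 = 580 and the supply price is (528 + 182)/2 = 355.
Deadweight loss = ½ · (580 - 355) · (452 - 182) = ½ · 225 · 270 = 30375.

30375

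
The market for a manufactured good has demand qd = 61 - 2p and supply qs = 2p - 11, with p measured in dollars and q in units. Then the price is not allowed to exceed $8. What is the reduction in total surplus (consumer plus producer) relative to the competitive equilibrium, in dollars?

200

Without the control the market clears where 61 - 2p = 2p - 11, i.e. p* = 18 and q* = 25.
Because the ceiling (8) lies below the market-clearing price, it is binding.
At p = 8: qd = 61 - 2·8 = 45 and qs = 2·8 - 11 = 5.
Quantity traded falls to 5. At q = 5 the demand price is (61 - 5)/2 = 28 and the supply price is (11 + 5)/2 = 8.
Deadweight loss = ½ · (28 - 8) · (25 - 5) = ½ · 20 · 20 = 200.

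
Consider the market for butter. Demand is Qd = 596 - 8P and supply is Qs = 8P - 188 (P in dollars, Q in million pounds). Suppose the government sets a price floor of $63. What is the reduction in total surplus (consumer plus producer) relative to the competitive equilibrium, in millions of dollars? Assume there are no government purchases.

Setting quantity demanded equal to quantity supplied, 596 - 8P = 8P - 188, gives P* = 49 and Q* = 204.
Because the floor (63) lies above the market-clearing price, it is binding.
At P = 63: Qd = 596 - 8·63 = 92 and Qs = 8·63 - 188 = 316.
Quantity traded falls to 92. At Q = 92 the demand price is (596 - 92)/8 = 63 and the supply price is (188 + 92)/8 = 35.
Deadweight loss = ½ · (63 - 35) · (204 - 92) = ½ · 28 · 112 = 1568.

1568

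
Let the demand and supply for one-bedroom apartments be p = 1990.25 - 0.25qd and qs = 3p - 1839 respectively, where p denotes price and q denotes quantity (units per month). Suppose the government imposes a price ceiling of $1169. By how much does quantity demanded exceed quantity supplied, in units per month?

Rearranging demand gives qd = 7961 - 4p. Without the control the market clears where 7961 - 4p = 3p - 1839, i.e. p* = 1400 and q* = 2361.
Because the ceiling (1169) lies below the market-clearing price, it is binding.
At p = 1169: qd = 7961 - 4·1169 = 3285 and qs = 3·1169 - 1839 = 1668.
Shortage = qd - qs = 3285 - 1668 = 1617.

1617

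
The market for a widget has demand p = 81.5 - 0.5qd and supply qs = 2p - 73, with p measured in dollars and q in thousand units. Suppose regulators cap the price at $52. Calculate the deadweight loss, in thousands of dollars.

Rearranging demand gives qd = 163 - 2p. Setting quantity demanded equal to quantity supplied, 163 - 2p = 2p - 73, gives p* = 59 and q* = 45.
Since 52 < 59, the ceiling is binding.
At p = 52: qd = 163 - 2·52 = 59 and qs = 2·52 - 73 = 31.
Quantity traded falls to 31. At q = 31 the demand price is (163 - 31)/2 = 66 and the supply price is (73 + 31)/2 = 52.
Deadweight loss = ½ · (66 - 52) · (45 - 31) = ½ · 14 · 14 = 98.

98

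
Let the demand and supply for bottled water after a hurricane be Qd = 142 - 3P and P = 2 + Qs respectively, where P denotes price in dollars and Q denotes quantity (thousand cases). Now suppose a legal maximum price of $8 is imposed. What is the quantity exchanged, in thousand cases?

Rearranging supply gives Qs = P - 2. Equilibrium: 142 - 3P = P - 2, so 144 = 4P and P* = 36, Q* = 34.
Because the ceiling (8) lies below the market-clearing price, it is binding.
At P = 8: Qd = 142 - 3·8 = 118 and Qs = 8 - 2 = 6.
The quantity actually transacted is the short side, supply: 6.

6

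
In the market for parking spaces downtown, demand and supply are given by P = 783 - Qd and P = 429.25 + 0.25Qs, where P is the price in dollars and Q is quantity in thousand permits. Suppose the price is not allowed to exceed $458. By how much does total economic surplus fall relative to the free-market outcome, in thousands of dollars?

Rearranging demand gives Qd = 783 - P; rearranging supply gives Qs = 4P - 1717. Equilibrium: 783 - P = 4P - 1717, so 2500 = 5P and P* = 500, Q* = 283.
Since 458 < 500, the ceiling is binding.
At P = 458: Qd = 783 - 458 = 325 and Qs = 4·458 - 1717 = 115.
Quantity traded falls to 115. At Q = 115 the demand price is 783 - 115 = 668 and the supply price is (1717 + 115)/4 = 458.
Deadweight loss = ½ · (668 - 458) · (283 - 115) = ½ · 210 · 168 = 17640.

17640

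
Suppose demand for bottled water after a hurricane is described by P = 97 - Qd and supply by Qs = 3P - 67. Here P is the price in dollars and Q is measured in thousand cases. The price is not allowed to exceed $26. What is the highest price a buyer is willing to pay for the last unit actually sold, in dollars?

86

Rearranging demand gives Qd = 97 - P. In a free market, 97 - P = 3P - 67 gives the equilibrium P* = 41, Q* = 56.
Since 26 < 41, the ceiling is binding.
At P = 26: Qd = 97 - 26 = 71 and Qs = 3·26 - 67 = 11.
Only 11 units reach the market. On the demand curve, the marginal buyer's willingness to pay at Q = 11 is (97 - 11) = 86.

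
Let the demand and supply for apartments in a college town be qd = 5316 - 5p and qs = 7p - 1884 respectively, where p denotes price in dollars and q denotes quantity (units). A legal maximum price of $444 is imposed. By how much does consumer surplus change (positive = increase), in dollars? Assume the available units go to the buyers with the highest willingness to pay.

Equilibrium: 5316 - 5p = 7p - 1884, so 7200 = 12p and p* = 600, q* = 2316.
Since 444 < 600, the ceiling is binding.
At p = 444: qd = 5316 - 5·444 = 3096 and qs = 7·444 - 1884 = 1224.
Consumer surplus without the control is ½ · (1063.2 - 600) · 2316 = 536385.6.
With the ceiling, 1224 units are sold at 444 (assume they go to the highest-value buyers). The demand price at q = 1224 is 818.4, so CS = ½ · [(1063.2 - 444) + (818.4 - 444)] · 1224 = 608083.2.
Change in consumer surplus = 608083.2 - 536385.6 = 71697.6.

71697.6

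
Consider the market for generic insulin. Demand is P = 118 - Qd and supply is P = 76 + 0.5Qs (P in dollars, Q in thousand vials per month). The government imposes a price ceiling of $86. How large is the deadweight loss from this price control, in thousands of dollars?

Rearranging demand gives Qd = 118 - P; rearranging supply gives Qs = 2P - 152. Without the control the market clears where 118 - P = 2P - 152, i.e. P* = 90 and Q* = 28.
Because the ceiling (86) lies below the market-clearing price, it is binding.
At P = 86: Qd = 118 - 86 = 32 and Qs = 2·86 - 152 = 20.
Quantity traded falls to 20. At Q = 20 the demand price is 118 - 20 = 98 and the supply price is (152 + 20)/2 = 86.
Deadweight loss = ½ · (98 - 86) · (28 - 20) = ½ · 12 · 8 = 48.

48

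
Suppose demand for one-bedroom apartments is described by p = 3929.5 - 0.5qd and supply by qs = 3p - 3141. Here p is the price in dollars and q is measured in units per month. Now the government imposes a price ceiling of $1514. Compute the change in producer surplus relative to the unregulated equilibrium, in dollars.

-1666980

Rearranging demand gives qd = 7859 - 2p. Setting quantity demanded equal to quantity supplied, 7859 - 2p = 3p - 3141, gives p* = 2200 and q* = 3459.
Because the ceiling (1514) lies below the market-clearing price, it is binding.
At p = 1514: qd = 7859 - 2·1514 = 4831 and qs = 3·1514 - 3141 = 1401.
Producer surplus without the control is ½ · (2200 - 1047) · 3459 = 1994113.5.
With the ceiling, producers sell 1401 units at 1514, so PS = ½ · (1514 - 1047) · 1401 = 327133.5.
Change in producer surplus = 327133.5 - 1994113.5 = -1666980.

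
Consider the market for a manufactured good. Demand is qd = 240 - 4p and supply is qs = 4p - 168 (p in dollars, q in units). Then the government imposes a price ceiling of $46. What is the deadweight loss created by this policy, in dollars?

Equilibrium: 240 - 4p = 4p - 168, so 408 = 8p and p* = 51, q* = 36.
Because the ceiling (46) lies below the market-clearing price, it is binding.
At p = 46: qd = 240 - 4·46 = 56 and qs = 4·46 - 168 = 16.
Quantity traded falls to 16. At q = 16 the demand price is (240 - 16)/4 = 56 and the supply price is (168 + 16)/4 = 46.
Deadweight loss = ½ · (56 - 46) · (36 - 16) = ½ · 10 · 20 = 100.

100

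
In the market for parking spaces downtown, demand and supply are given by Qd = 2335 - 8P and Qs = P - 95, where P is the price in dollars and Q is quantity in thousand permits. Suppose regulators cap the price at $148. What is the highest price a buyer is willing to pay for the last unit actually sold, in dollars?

285.25

In a free market, 2335 - 8P = P - 95 gives the equilibrium P* = 270, Q* = 175.
The ceiling of 148 is below the equilibrium price 270, so it binds.
At P = 148: Qd = 2335 - 8·148 = 1151 and Qs = 148 - 95 = 53.
Only 53 units reach the market. On the demand curve, the marginal buyer's willingness to pay at Q = 53 is (2335 - 53)/8 = 285.25.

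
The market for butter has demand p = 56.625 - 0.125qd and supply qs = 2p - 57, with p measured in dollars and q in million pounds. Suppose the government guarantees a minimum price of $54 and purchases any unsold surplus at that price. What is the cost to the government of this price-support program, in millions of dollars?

Rearranging demand gives qd = 453 - 8p. Setting quantity demanded equal to quantity supplied, 453 - 8p = 2p - 57, gives p* = 51 and q* = 45.
The floor of 54 is above the equilibrium price 51, so it binds.
At p = 54: qd = 453 - 8·54 = 21 and qs = 2·54 - 57 = 51.
Surplus = qs - qd = 30.
Government expenditure = surplus × support price = 30 × 54 = 1620.

1620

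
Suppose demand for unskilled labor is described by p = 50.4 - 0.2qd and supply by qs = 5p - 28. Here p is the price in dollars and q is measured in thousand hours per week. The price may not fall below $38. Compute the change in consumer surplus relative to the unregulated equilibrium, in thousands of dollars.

Rearranging demand gives qd = 252 - 5p. In a free market, 252 - 5p = 5p - 28 gives the equilibrium p* = 28, q* = 112.
Since 38 > 28, the floor is binding.
At p = 38: qd = 252 - 5·38 = 62 and qs = 5·38 - 28 = 162.
Consumer surplus without the control is ½ · (50.4 - 28) · 112 = 1254.4.
With the floor, consumers buy 62 units at 38, so CS = ½ · (50.4 - 38) · 62 = 384.4.
Change in consumer surplus = 384.4 - 1254.4 = -870.

-870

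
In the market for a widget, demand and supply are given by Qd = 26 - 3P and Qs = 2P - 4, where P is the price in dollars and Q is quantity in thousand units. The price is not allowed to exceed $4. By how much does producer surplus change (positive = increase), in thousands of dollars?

Without the control the market clears where 26 - 3P = 2P - 4, i.e. P* = 6 and Q* = 8.
Since 4 < 6, the ceiling is binding.
At P = 4: Qd = 26 - 3·4 = 14 and Qs = 2·4 - 4 = 4.
Producer surplus without the control is ½ · (6 - 2) · 8 = 16.
With the ceiling, producers sell 4 units at 4, so PS = ½ · (4 - 2) · 4 = 4.
Change in producer surplus = 4 - 16 = -12.

-12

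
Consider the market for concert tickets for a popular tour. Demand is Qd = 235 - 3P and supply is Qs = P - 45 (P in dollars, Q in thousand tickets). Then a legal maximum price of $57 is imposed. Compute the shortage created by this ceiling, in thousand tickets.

52

Equilibrium: 235 - 3P = P - 45, so 280 = 4P and P* = 70, Q* = 25.
Since 57 < 70, the ceiling is binding.
At P = 57: Qd = 235 - 3·57 = 64 and Qs = 57 - 45 = 12.
Shortage = Qd - Qs = 64 - 12 = 52.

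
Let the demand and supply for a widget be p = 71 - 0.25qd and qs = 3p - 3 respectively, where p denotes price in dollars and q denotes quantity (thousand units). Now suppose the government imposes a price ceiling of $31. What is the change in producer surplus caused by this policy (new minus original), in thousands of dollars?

-1050

Rearranging demand gives qd = 284 - 4p. Setting quantity demanded equal to quantity supplied, 284 - 4p = 3p - 3, gives p* = 41 and q* = 120.
Because the ceiling (31) lies below the market-clearing price, it is binding.
At p = 31: qd = 284 - 4·31 = 160 and qs = 3·31 - 3 = 90.
Producer surplus without the control is ½ · (41 - 1) · 120 = 2400.
With the ceiling, producers sell 90 units at 31, so PS = ½ · (31 - 1) · 90 = 1350.
Change in producer surplus = 1350 - 2400 = -1050.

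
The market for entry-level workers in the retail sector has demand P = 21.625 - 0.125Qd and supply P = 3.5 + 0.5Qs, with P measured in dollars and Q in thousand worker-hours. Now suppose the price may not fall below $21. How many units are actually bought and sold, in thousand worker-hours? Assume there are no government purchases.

5

Rearranging demand gives Qd = 173 - 8P; rearranging supply gives Qs = 2P - 7. Equilibrium: 173 - 8P = 2P - 7, so 180 = 10P and P* = 18, Q* = 29.
Since 21 > 18, the floor is binding.
At P = 21: Qd = 173 - 8·21 = 5 and Qs = 2·21 - 7 = 35.
The quantity actually transacted is the short side, demand: 5.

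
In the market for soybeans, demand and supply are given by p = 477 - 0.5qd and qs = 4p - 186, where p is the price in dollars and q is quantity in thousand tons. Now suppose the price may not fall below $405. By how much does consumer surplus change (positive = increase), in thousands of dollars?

Rearranging demand gives qd = 954 - 2p. Equilibrium: 954 - 2p = 4p - 186, so 1140 = 6p and p* = 190, q* = 574.
Since 405 > 190, the floor is binding.
At p = 405: qd = 954 - 2·405 = 144 and qs = 4·405 - 186 = 1434.
Consumer surplus without the control is ½ · (477 - 190) · 574 = 82369.
With the floor, consumers buy 144 units at 405, so CS = ½ · (477 - 405) · 144 = 5184.
Change in consumer surplus = 5184 - 82369 = -77185.

-77185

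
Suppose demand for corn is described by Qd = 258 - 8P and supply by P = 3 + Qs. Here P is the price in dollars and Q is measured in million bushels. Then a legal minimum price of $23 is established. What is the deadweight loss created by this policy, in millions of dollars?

Rearranging supply gives Qs = P - 3. Without the control the market clears where 258 - 8P = P - 3, i.e. P* = 29 and Q* = 26.
The floor of 23 is below the equilibrium price 29, so it is not binding; the market clears at P* = 29, Q* = 26.
Since the control does not bind, no trades are prevented and deadweight loss is zero.

0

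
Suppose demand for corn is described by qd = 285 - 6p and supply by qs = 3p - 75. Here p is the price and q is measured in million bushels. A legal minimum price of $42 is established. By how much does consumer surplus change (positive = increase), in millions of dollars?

-78

Without the control the market clears where 285 - 6p = 3p - 75, i.e. p* = 40 and q* = 45.
Because the floor (42) lies above the market-clearing price, it is binding.
At p = 42: qd = 285 - 6·42 = 33 and qs = 3·42 - 75 = 51.
Consumer surplus without the control is ½ · (47.5 - 40) · 45 = 168.75.
With the floor, consumers buy 33 units at 42, so CS = ½ · (47.5 - 42) · 33 = 90.75.
Change in consumer surplus = 90.75 - 168.75 = -78.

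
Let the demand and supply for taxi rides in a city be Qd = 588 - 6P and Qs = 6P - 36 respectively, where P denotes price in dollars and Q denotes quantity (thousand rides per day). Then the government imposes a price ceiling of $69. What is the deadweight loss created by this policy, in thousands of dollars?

0

Setting quantity demanded equal to quantity supplied, 588 - 6P = 6P - 36, gives P* = 52 and Q* = 276.
The ceiling of 69 is above the equilibrium price 52, so it is not binding; the market clears at P* = 52, Q* = 276.
Since the control does not bind, no trades are prevented and deadweight loss is zero.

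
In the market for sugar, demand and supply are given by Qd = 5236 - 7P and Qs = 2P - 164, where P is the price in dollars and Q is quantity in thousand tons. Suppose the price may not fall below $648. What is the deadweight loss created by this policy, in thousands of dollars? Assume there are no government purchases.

Setting quantity demanded equal to quantity supplied, 5236 - 7P = 2P - 164, gives P* = 600 and Q* = 1036.
The floor of 648 is above the equilibrium price 600, so it binds.
At P = 648: Qd = 5236 - 7·648 = 700 and Qs = 2·648 - 164 = 1132.
Quantity traded falls to 700. At Q = 700 the demand price is (5236 - 700)/7 = 648 and the supply price is (164 + 700)/2 = 432.
Deadweight loss = ½ · (648 - 432) · (1036 - 700) = ½ · 216 · 336 = 36288.

36288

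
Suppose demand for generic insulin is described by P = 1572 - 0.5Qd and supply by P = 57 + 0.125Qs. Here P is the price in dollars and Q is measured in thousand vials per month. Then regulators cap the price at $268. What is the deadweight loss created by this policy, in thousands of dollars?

169280

Rearranging demand gives Qd = 3144 - 2P; rearranging supply gives Qs = 8P - 456. Equilibrium: 3144 - 2P = 8P - 456, so 3600 = 10P and P* = 360, Q* = 2424.
The ceiling of 268 is below the equilibrium price 360, so it binds.
At P = 268: Qd = 3144 - 2·268 = 2608 and Qs = 8·268 - 456 = 1688.
Quantity traded falls to 1688. At Q = 1688 the demand price is (3144 - 1688)/2 = 728 and the supply price is (456 + 1688)/8 = 268.
Deadweight loss = ½ · (728 - 268) · (2424 - 1688) = ½ · 460 · 736 = 169280.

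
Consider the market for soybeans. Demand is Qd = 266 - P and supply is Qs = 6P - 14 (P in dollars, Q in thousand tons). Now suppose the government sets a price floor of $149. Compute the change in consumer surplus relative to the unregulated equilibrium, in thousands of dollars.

-18693.5

Equilibrium: 266 - P = 6P - 14, so 280 = 7P and P* = 40, Q* = 226.
The floor of 149 is above the equilibrium price 40, so it binds.
At P = 149: Qd = 266 - 149 = 117 and Qs = 6·149 - 14 = 880.
Consumer surplus without the control is ½ · (266 - 40) · 226 = 25538.
With the floor, consumers buy 117 units at 149, so CS = ½ · (266 - 149) · 117 = 6844.5.
Change in consumer surplus = 6844.5 - 25538 = -18693.5.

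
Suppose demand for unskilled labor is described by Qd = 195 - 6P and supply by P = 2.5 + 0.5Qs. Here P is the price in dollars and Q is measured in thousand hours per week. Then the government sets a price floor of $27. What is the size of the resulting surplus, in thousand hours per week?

16

Rearranging supply gives Qs = 2P - 5. In a free market, 195 - 6P = 2P - 5 gives the equilibrium P* = 25, Q* = 45.
Because the floor (27) lies above the market-clearing price, it is binding.
At P = 27: Qd = 195 - 6·27 = 33 and Qs = 2·27 - 5 = 49.
Surplus = Qs - Qd = 49 - 33 = 16.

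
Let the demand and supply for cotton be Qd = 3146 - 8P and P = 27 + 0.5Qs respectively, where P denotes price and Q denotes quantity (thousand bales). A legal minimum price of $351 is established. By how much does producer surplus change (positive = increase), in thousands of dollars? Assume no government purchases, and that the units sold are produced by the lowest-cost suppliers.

Rearranging supply gives Qs = 2P - 54. Equilibrium: 3146 - 8P = 2P - 54, so 3200 = 10P and P* = 320, Q* = 586.
Since 351 > 320, the floor is binding.
At P = 351: Qd = 3146 - 8·351 = 338 and Qs = 2·351 - 54 = 648.
Producer surplus without the control is ½ · (320 - 27) · 586 = 85849.
With the floor, 338 units are sold at 351. The supply price at Q = 338 is 196, so PS = ½ · [(351 - 27) + (351 - 196)] · 338 = 80951.
Change in producer surplus = 80951 - 85849 = -4898.

-4898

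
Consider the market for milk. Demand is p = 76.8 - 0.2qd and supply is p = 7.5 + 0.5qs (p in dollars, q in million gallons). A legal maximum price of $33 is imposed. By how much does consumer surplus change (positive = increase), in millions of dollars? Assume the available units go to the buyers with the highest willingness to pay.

993.6

Rearranging demand gives qd = 384 - 5p; rearranging supply gives qs = 2p - 15. Equilibrium: 384 - 5p = 2p - 15, so 399 = 7p and p* = 57, q* = 99.
Because the ceiling (33) lies below the market-clearing price, it is binding.
At p = 33: qd = 384 - 5·33 = 219 and qs = 2·33 - 15 = 51.
Consumer surplus without the control is ½ · (76.8 - 57) · 99 = 980.1.
With the ceiling, 51 units are sold at 33 (assume they go to the highest-value buyers). The demand price at q = 51 is 66.6, so CS = ½ · [(76.8 - 33) + (66.6 - 33)] · 51 = 1973.7.
Change in consumer surplus = 1973.7 - 980.1 = 993.6.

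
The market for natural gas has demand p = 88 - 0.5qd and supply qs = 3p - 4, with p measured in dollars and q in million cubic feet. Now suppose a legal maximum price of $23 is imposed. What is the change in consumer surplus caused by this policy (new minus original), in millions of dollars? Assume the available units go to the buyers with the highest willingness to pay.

464.75

Rearranging demand gives qd = 176 - 2p. Setting quantity demanded equal to quantity supplied, 176 - 2p = 3p - 4, gives p* = 36 and q* = 104.
The ceiling of 23 is below the equilibrium price 36, so it binds.
At p = 23: qd = 176 - 2·23 = 130 and qs = 3·23 - 4 = 65.
Consumer surplus without the control is ½ · (88 - 36) · 104 = 2704.
With the ceiling, 65 units are sold at 23 (assume they go to the highest-value buyers). The demand price at q = 65 is 55.5, so CS = ½ · [(88 - 23) + (55.5 - 23)] · 65 = 3168.75.
Change in consumer surplus = 3168.75 - 2704 = 464.75.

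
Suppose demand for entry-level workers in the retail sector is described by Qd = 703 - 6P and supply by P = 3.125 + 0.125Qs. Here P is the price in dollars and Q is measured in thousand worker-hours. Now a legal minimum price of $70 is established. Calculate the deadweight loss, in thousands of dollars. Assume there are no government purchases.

Rearranging supply gives Qs = 8P - 25. Setting quantity demanded equal to quantity supplied, 703 - 6P = 8P - 25, gives P* = 52 and Q* = 391.
Because the floor (70) lies above the market-clearing price, it is binding.
At P = 70: Qd = 703 - 6·70 = 283 and Qs = 8·70 - 25 = 535.
Quantity traded falls to 283. At Q = 283 the demand price is (703 - 283)/6 = 70 and the supply price is (25 + 283)/8 = 38.5.
Deadweight loss = ½ · (70 - 38.5) · (391 - 283) = ½ · 31.5 · 108 = 1701.

1701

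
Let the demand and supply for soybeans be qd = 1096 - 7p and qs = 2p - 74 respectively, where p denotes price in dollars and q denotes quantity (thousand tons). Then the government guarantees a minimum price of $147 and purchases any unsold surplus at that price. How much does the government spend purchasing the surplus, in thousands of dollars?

In a free market, 1096 - 7p = 2p - 74 gives the equilibrium p* = 130, q* = 186.
Because the floor (147) lies above the market-clearing price, it is binding.
At p = 147: qd = 1096 - 7·147 = 67 and qs = 2·147 - 74 = 220.
Surplus = qs - qd = 153.
Government expenditure = surplus × support price = 153 × 147 = 22491.

22491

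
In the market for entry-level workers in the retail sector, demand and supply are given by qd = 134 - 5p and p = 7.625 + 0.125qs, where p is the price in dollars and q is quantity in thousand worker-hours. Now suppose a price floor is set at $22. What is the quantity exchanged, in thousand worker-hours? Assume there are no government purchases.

24

Rearranging supply gives qs = 8p - 61. Without the control the market clears where 134 - 5p = 8p - 61, i.e. p* = 15 and q* = 59.
The floor of 22 is above the equilibrium price 15, so it binds.
At p = 22: qd = 134 - 5·22 = 24 and qs = 8·22 - 61 = 115.
The quantity actually transacted is the short side, demand: 24.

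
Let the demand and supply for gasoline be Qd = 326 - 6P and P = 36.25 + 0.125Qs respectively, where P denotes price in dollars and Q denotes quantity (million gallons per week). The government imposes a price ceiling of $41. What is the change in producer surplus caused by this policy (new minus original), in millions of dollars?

-150

Rearranging supply gives Qs = 8P - 290. In a free market, 326 - 6P = 8P - 290 gives the equilibrium P* = 44, Q* = 62.
The ceiling of 41 is below the equilibrium price 44, so it binds.
At P = 41: Qd = 326 - 6·41 = 80 and Qs = 8·41 - 290 = 38.
Producer surplus without the control is ½ · (44 - 36.25) · 62 = 240.25.
With the ceiling, producers sell 38 units at 41, so PS = ½ · (41 - 36.25) · 38 = 90.25.
Change in producer surplus = 90.25 - 240.25 = -150.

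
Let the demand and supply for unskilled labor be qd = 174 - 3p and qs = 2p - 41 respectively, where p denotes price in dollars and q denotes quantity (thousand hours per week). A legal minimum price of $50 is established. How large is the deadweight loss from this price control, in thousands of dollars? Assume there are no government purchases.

183.75

In a free market, 174 - 3p = 2p - 41 gives the equilibrium p* = 43, q* = 45.
Since 50 > 43, the floor is binding.
At p = 50: qd = 174 - 3·50 = 24 and qs = 2·50 - 41 = 59.
Quantity traded falls to 24. At q = 24 the demand price is (174 - 24)/3 = 50 and the supply price is (41 + 24)/2 = 32.5.
Deadweight loss = ½ · (50 - 32.5) · (45 - 24) = ½ · 17.5 · 21 = 183.75.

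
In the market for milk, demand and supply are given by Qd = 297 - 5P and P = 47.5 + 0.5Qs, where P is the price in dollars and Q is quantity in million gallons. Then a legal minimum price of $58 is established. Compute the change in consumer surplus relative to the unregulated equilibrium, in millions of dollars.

Rearranging supply gives Qs = 2P - 95. Without the control the market clears where 297 - 5P = 2P - 95, i.e. P* = 56 and Q* = 17.
Because the floor (58) lies above the market-clearing price, it is binding.
At P = 58: Qd = 297 - 5·58 = 7 and Qs = 2·58 - 95 = 21.
Consumer surplus without the control is ½ · (59.4 - 56) · 17 = 28.9.
With the floor, consumers buy 7 units at 58, so CS = ½ · (59.4 - 58) · 7 = 4.9.
Change in consumer surplus = 4.9 - 28.9 = -24.

-24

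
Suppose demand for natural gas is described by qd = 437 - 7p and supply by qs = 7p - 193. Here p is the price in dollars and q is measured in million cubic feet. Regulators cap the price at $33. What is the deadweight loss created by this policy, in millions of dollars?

Setting quantity demanded equal to quantity supplied, 437 - 7p = 7p - 193, gives p* = 45 and q* = 122.
The ceiling of 33 is below the equilibrium price 45, so it binds.
At p = 33: qd = 437 - 7·33 = 206 and qs = 7·33 - 193 = 38.
Quantity traded falls to 38. At q = 38 the demand price is (437 - 38)/7 = 57 and the supply price is (193 + 38)/7 = 33.
Deadweight loss = ½ · (57 - 33) · (122 - 38) = ½ · 24 · 84 = 1008.

1008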